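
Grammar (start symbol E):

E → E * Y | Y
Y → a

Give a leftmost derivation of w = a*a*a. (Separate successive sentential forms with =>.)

E => E*Y   [E → E * Y]
E*Y => E*Y*Y   [E → E * Y]
E*Y*Y => Y*Y*Y   [E → Y]
Y*Y*Y => a*Y*Y   [Y → a]
a*Y*Y => a*a*Y   [Y → a]
a*a*Y => a*a*a   [Y → a]

E => E*Y => E*Y*Y => Y*Y*Y => a*Y*Y => a*a*Y => a*a*a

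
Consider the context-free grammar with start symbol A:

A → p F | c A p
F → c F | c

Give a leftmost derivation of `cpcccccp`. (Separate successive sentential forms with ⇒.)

A ⇒ cAp   [A → c A p]
cAp ⇒ cpFp   [A → p F]
cpFp ⇒ cpcFp   [F → c F]
cpcFp ⇒ cpccFp   [F → c F]
cpccFp ⇒ cpcccFp   [F → c F]
cpcccFp ⇒ cpccccFp   [F → c F]
cpccccFp ⇒ cpcccccp   [F → c]

A ⇒ cAp ⇒ cpFp ⇒ cpcFp ⇒ cpccFp ⇒ cpcccFp ⇒ cpccccFp ⇒ cpcccccp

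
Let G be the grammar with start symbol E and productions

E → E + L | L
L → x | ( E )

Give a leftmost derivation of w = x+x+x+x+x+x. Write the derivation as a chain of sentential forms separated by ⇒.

E⇒E+L⇒E+L+L⇒E+L+L+L⇒E+L+L+L+L⇒E+L+L+L+L+L⇒L+L+L+L+L+L⇒x+L+L+L+L+L⇒x+x+L+L+L+L⇒x+x+x+L+L+L⇒x+x+x+x+L+L⇒x+x+x+x+x+L⇒x+x+x+x+x+x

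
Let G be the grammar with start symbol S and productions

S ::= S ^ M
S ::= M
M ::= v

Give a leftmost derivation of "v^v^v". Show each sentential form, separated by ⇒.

S ⇒ S^M ⇒ S^M^M ⇒ M^M^M ⇒ v^M^M ⇒ v^v^M ⇒ v^v^v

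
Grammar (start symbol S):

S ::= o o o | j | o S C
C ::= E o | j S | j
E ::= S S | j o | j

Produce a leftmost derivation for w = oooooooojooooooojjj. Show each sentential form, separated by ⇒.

S ⇒ oSC   [S ::= o S C]
oSC ⇒ ooSCC   [S ::= o S C]
ooSCC ⇒ oooSCCC   [S ::= o S C]
oooSCCC ⇒ ooooSCCCC   [S ::= o S C]
ooooSCCCC ⇒ oooooSCCCCC   [S ::= o S C]
oooooSCCCCC ⇒ ooooooooCCCCC   [S ::= o o o]
ooooooooCCCCC ⇒ oooooooojCCCC   [C ::= j]
oooooooojCCCC ⇒ oooooooojEoCCC   [C ::= E o]
oooooooojEoCCC ⇒ oooooooojSSoCCC   [E ::= S S]
oooooooojSSoCCC ⇒ oooooooojoooSoCCC   [S ::= o o o]
oooooooojoooSoCCC ⇒ oooooooojoooooooCCC   [S ::= o o o]
oooooooojoooooooCCC ⇒ oooooooojooooooojCC   [C ::= j]
oooooooojooooooojCC ⇒ oooooooojooooooojjC   [C ::= j]
oooooooojooooooojjC ⇒ oooooooojooooooojjj   [C ::= j]

S ⇒ oSC ⇒ ooSCC ⇒ oooSCCC ⇒ ooooSCCCC ⇒ oooooSCCCCC ⇒ ooooooooCCCCC ⇒ oooooooojCCCC ⇒ oooooooojEoCCC ⇒ oooooooojSSoCCC ⇒ oooooooojoooSoCCC ⇒ oooooooojoooooooCCC ⇒ oooooooojooooooojCC ⇒ oooooooojooooooojjC ⇒ oooooooojooooooojjj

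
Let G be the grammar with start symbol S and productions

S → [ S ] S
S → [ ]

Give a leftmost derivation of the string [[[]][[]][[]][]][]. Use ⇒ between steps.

S ⇒ [S]S   [S → [ S ] S]
[S]S ⇒ [[S]S]S   [S → [ S ] S]
[[S]S]S ⇒ [[[]]S]S   [S → [ ]]
[[[]]S]S ⇒ [[[]][S]S]S   [S → [ S ] S]
[[[]][S]S]S ⇒ [[[]][[]]S]S   [S → [ ]]
[[[]][[]]S]S ⇒ [[[]][[]][S]S]S   [S → [ S ] S]
[[[]][[]][S]S]S ⇒ [[[]][[]][[]]S]S   [S → [ ]]
[[[]][[]][[]]S]S ⇒ [[[]][[]][[]][]]S   [S → [ ]]
[[[]][[]][[]][]]S ⇒ [[[]][[]][[]][]][]   [S → [ ]]

S ⇒ [S]S ⇒ [[S]S]S ⇒ [[[]]S]S ⇒ [[[]][S]S]S ⇒ [[[]][[]]S]S ⇒ [[[]][[]][S]S]S ⇒ [[[]][[]][[]]S]S ⇒ [[[]][[]][[]][]]S ⇒ [[[]][[]][[]][]][]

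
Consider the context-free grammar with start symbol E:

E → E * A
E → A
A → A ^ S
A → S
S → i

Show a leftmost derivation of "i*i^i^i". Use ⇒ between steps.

E ⇒ E*A ⇒ A*A ⇒ S*A ⇒ i*A ⇒ i*A^S ⇒ i*A^S^S ⇒ i*S^S^S ⇒ i*i^S^S ⇒ i*i^i^S ⇒ i*i^i^i

E ⇒ E*A   [E → E * A]
E*A ⇒ A*A   [E → A]
A*A ⇒ S*A   [A → S]
S*A ⇒ i*A   [S → i]
i*A ⇒ i*A^S   [A → A ^ S]
i*A^S ⇒ i*A^S^S   [A → A ^ S]
i*A^S^S ⇒ i*S^S^S   [A → S]
i*S^S^S ⇒ i*i^S^S   [S → i]
i*i^S^S ⇒ i*i^i^S   [S → i]
i*i^i^S ⇒ i*i^i^i   [S → i]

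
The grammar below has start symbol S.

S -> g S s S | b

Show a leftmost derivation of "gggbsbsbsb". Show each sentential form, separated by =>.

S => gSsS   [S -> g S s S]
gSsS => ggSsSsS   [S -> g S s S]
ggSsSsS => gggSsSsSsS   [S -> g S s S]
gggSsSsSsS => gggbsSsSsS   [S -> b]
gggbsSsSsS => gggbsbsSsS   [S -> b]
gggbsbsSsS => gggbsbsbsS   [S -> b]
gggbsbsbsS => gggbsbsbsb   [S -> b]

S => gSsS => ggSsSsS => gggSsSsSsS => gggbsSsSsS => gggbsbsSsS => gggbsbsbsS => gggbsbsbsb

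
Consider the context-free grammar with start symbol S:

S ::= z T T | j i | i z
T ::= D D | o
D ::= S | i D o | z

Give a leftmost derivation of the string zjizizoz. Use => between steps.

S => zTT => zDDT => zSDT => zjiDT => zjizT => zjizDD => zjiziDoD => zjizizoD => zjizizoz

S => zTT   [S ::= z T T]
zTT => zDDT   [T ::= D D]
zDDT => zSDT   [D ::= S]
zSDT => zjiDT   [S ::= j i]
zjiDT => zjizT   [D ::= z]
zjizT => zjizDD   [T ::= D D]
zjizDD => zjiziDoD   [D ::= i D o]
zjiziDoD => zjizizoD   [D ::= z]
zjizizoD => zjizizoz   [D ::= z]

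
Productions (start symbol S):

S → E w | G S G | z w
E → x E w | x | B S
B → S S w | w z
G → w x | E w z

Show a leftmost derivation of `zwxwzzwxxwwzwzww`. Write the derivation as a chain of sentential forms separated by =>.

S => Ew   [S → E w]
Ew => BSw   [E → B S]
BSw => SSwSw   [B → S S w]
SSwSw => zwSwSw   [S → z w]
zwSwSw => zwGSGwSw   [S → G S G]
zwGSGwSw => zwEwzSGwSw   [G → E w z]
zwEwzSGwSw => zwxwzSGwSw   [E → x]
zwxwzSGwSw => zwxwzzwGwSw   [S → z w]
zwxwzzwGwSw => zwxwzzwEwzwSw   [G → E w z]
zwxwzzwEwzwSw => zwxwzzwxEwwzwSw   [E → x E w]
zwxwzzwxEwwzwSw => zwxwzzwxxwwzwSw   [E → x]
zwxwzzwxxwwzwSw => zwxwzzwxxwwzwzww   [S → z w]

S=>Ew=>BSw=>SSwSw=>zwSwSw=>zwGSGwSw=>zwEwzSGwSw=>zwxwzSGwSw=>zwxwzzwGwSw=>zwxwzzwEwzwSw=>zwxwzzwxEwwzwSw=>zwxwzzwxxwwzwSw=>zwxwzzwxxwwzwzww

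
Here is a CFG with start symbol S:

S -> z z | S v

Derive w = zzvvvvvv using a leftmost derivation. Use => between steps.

S => Sv   [S -> S v]
Sv => Svv   [S -> S v]
Svv => Svvv   [S -> S v]
Svvv => Svvvv   [S -> S v]
Svvvv => Svvvvv   [S -> S v]
Svvvvv => Svvvvvv   [S -> S v]
Svvvvvv => zzvvvvvv   [S -> z z]

S => Sv => Svv => Svvv => Svvvv => Svvvvv => Svvvvvv => zzvvvvvv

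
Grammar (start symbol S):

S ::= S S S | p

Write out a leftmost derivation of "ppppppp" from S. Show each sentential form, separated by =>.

S => SSS => SSSSS => SSSSSSS => pSSSSSS => ppSSSSS => pppSSSS => ppppSSS => pppppSS => ppppppS => ppppppp

S => SSS   [S ::= S S S]
SSS => SSSSS   [S ::= S S S]
SSSSS => SSSSSSS   [S ::= S S S]
SSSSSSS => pSSSSSS   [S ::= p]
pSSSSSS => ppSSSSS   [S ::= p]
ppSSSSS => pppSSSS   [S ::= p]
pppSSSS => ppppSSS   [S ::= p]
ppppSSS => pppppSS   [S ::= p]
pppppSS => ppppppS   [S ::= p]
ppppppS => ppppppp   [S ::= p]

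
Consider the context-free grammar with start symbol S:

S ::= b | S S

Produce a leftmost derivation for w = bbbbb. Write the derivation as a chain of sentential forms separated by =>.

S => SS   [S ::= S S]
SS => SSS   [S ::= S S]
SSS => SSSS   [S ::= S S]
SSSS => SSSSS   [S ::= S S]
SSSSS => bSSSS   [S ::= b]
bSSSS => bbSSS   [S ::= b]
bbSSS => bbbSS   [S ::= b]
bbbSS => bbbbS   [S ::= b]
bbbbS => bbbbb   [S ::= b]

S => SS => SSS => SSSS => SSSSS => bSSSS => bbSSS => bbbSS => bbbbS => bbbbb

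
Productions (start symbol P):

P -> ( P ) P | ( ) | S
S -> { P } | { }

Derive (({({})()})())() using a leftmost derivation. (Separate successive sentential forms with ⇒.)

P ⇒ (P)P ⇒ ((P)P)P ⇒ ((S)P)P ⇒ (({P})P)P ⇒ (({(P)P})P)P ⇒ (({(S)P})P)P ⇒ (({({})P})P)P ⇒ (({({})()})P)P ⇒ (({({})()})())P ⇒ (({({})()})())()

P ⇒ (P)P   [P -> ( P ) P]
(P)P ⇒ ((P)P)P   [P -> ( P ) P]
((P)P)P ⇒ ((S)P)P   [P -> S]
((S)P)P ⇒ (({P})P)P   [S -> { P }]
(({P})P)P ⇒ (({(P)P})P)P   [P -> ( P ) P]
(({(P)P})P)P ⇒ (({(S)P})P)P   [P -> S]
(({(S)P})P)P ⇒ (({({})P})P)P   [S -> { }]
(({({})P})P)P ⇒ (({({})()})P)P   [P -> ( )]
(({({})()})P)P ⇒ (({({})()})())P   [P -> ( )]
(({({})()})())P ⇒ (({({})()})())()   [P -> ( )]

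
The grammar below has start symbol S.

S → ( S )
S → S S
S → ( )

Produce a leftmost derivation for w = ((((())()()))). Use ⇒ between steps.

S ⇒ (S) ⇒ ((S)) ⇒ (((S))) ⇒ (((SS))) ⇒ (((SSS))) ⇒ ((((S)SS))) ⇒ ((((())SS))) ⇒ ((((())()S))) ⇒ ((((())()())))

S ⇒ (S)   [S → ( S )]
(S) ⇒ ((S))   [S → ( S )]
((S)) ⇒ (((S)))   [S → ( S )]
(((S))) ⇒ (((SS)))   [S → S S]
(((SS))) ⇒ (((SSS)))   [S → S S]
(((SSS))) ⇒ ((((S)SS)))   [S → ( S )]
((((S)SS))) ⇒ ((((())SS)))   [S → ( )]
((((())SS))) ⇒ ((((())()S)))   [S → ( )]
((((())()S))) ⇒ ((((())()())))   [S → ( )]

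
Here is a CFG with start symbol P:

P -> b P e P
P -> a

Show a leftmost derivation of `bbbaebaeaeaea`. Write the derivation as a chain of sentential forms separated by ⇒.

P ⇒ bPeP   [P -> b P e P]
bPeP ⇒ bbPePeP   [P -> b P e P]
bbPePeP ⇒ bbbPePePeP   [P -> b P e P]
bbbPePePeP ⇒ bbbaePePeP   [P -> a]
bbbaePePeP ⇒ bbbaebPePePeP   [P -> b P e P]
bbbaebPePePeP ⇒ bbbaebaePePeP   [P -> a]
bbbaebaePePeP ⇒ bbbaebaeaePeP   [P -> a]
bbbaebaeaePeP ⇒ bbbaebaeaeaeP   [P -> a]
bbbaebaeaeaeP ⇒ bbbaebaeaeaea   [P -> a]

P ⇒ bPeP ⇒ bbPePeP ⇒ bbbPePePeP ⇒ bbbaePePeP ⇒ bbbaebPePePeP ⇒ bbbaebaePePeP ⇒ bbbaebaeaePeP ⇒ bbbaebaeaeaeP ⇒ bbbaebaeaeaea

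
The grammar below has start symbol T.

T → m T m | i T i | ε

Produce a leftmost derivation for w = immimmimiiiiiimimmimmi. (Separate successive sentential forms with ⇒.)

T ⇒ iTi ⇒ imTmi ⇒ immTmmi ⇒ immiTimmi ⇒ immimTmimmi ⇒ immimmTmmimmi ⇒ immimmiTimmimmi ⇒ immimmimTmimmimmi ⇒ immimmimiTimimmimmi ⇒ immimmimiiTiimimmimmi ⇒ immimmimiiiTiiimimmimmi ⇒ immimmimiiiiiimimmimmi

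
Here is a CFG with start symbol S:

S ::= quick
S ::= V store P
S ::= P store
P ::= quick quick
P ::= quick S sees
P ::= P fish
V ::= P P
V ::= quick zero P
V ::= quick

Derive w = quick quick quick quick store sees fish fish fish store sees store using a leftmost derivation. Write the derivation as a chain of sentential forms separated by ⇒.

S ⇒ P store ⇒ quick S sees store ⇒ quick P store sees store ⇒ quick P fish store sees store ⇒ quick P fish fish store sees store ⇒ quick P fish fish fish store sees store ⇒ quick quick S sees fish fish fish store sees store ⇒ quick quick P store sees fish fish fish store sees store ⇒ quick quick quick quick store sees fish fish fish store sees store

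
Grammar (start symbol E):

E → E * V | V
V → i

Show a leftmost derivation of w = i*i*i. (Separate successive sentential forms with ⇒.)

E⇒E*V⇒E*V*V⇒V*V*V⇒i*V*V⇒i*i*V⇒i*i*i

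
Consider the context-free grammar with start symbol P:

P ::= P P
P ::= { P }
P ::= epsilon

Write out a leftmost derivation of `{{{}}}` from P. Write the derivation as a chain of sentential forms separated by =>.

P => PP   [P ::= P P]
PP => {P}P   [P ::= { P }]
{P}P => {PP}P   [P ::= P P]
{PP}P => {PPP}P   [P ::= P P]
{PPP}P => {{P}PP}P   [P ::= { P }]
{{P}PP}P => {{PP}PP}P   [P ::= P P]
{{PP}PP}P => {{PPP}PP}P   [P ::= P P]
{{PPP}PP}P => {{{P}PP}PP}P   [P ::= { P }]
{{{P}PP}PP}P => {{{}PP}PP}P   [P ::= epsilon]
{{{}PP}PP}P => {{{}P}PP}P   [P ::= epsilon]
{{{}P}PP}P => {{{}}PP}P   [P ::= epsilon]
{{{}}PP}P => {{{}}P}P   [P ::= epsilon]
{{{}}P}P => {{{}}}P   [P ::= epsilon]
{{{}}}P => {{{}}}   [P ::= epsilon]

P=>PP=>{P}P=>{PP}P=>{PPP}P=>{{P}PP}P=>{{PP}PP}P=>{{PPP}PP}P=>{{{P}PP}PP}P=>{{{}PP}PP}P=>{{{}P}PP}P=>{{{}}PP}P=>{{{}}P}P=>{{{}}}P=>{{{}}}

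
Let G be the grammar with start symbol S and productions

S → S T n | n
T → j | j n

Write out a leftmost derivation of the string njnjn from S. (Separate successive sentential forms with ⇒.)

S ⇒ STn ⇒ STnTn ⇒ nTnTn ⇒ njnTn ⇒ njnjn

S ⇒ STn   [S → S T n]
STn ⇒ STnTn   [S → S T n]
STnTn ⇒ nTnTn   [S → n]
nTnTn ⇒ njnTn   [T → j]
njnTn ⇒ njnjn   [T → j]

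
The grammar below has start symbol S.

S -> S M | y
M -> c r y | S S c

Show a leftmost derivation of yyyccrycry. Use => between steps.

S => SM => SMM => SMMM => yMMM => ySScMM => yyScMM => yyycMM => yyyccryM => yyyccrycry

S => SM   [S -> S M]
SM => SMM   [S -> S M]
SMM => SMMM   [S -> S M]
SMMM => yMMM   [S -> y]
yMMM => ySScMM   [M -> S S c]
ySScMM => yyScMM   [S -> y]
yyScMM => yyycMM   [S -> y]
yyycMM => yyyccryM   [M -> c r y]
yyyccryM => yyyccrycry   [M -> c r y]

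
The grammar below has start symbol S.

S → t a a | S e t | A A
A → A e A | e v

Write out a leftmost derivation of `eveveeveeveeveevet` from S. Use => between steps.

S => Set => AAet => evAet => evAeAet => evAeAeAet => eveveAeAet => eveveAeAeAet => eveveAeAeAeAet => eveveeveAeAeAet => eveveeveeveAeAet => eveveeveeveeveAet => eveveeveeveeveevet

S => Set   [S → S e t]
Set => AAet   [S → A A]
AAet => evAet   [A → e v]
evAet => evAeAet   [A → A e A]
evAeAet => evAeAeAet   [A → A e A]
evAeAeAet => eveveAeAet   [A → e v]
eveveAeAet => eveveAeAeAet   [A → A e A]
eveveAeAeAet => eveveAeAeAeAet   [A → A e A]
eveveAeAeAeAet => eveveeveAeAeAet   [A → e v]
eveveeveAeAeAet => eveveeveeveAeAet   [A → e v]
eveveeveeveAeAet => eveveeveeveeveAet   [A → e v]
eveveeveeveeveAet => eveveeveeveeveevet   [A → e v]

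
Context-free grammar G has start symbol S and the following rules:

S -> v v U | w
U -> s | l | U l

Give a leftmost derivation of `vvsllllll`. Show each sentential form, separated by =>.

S=>vvU=>vvUl=>vvUll=>vvUlll=>vvUllll=>vvUlllll=>vvUllllll=>vvsllllll

S => vvU   [S -> v v U]
vvU => vvUl   [U -> U l]
vvUl => vvUll   [U -> U l]
vvUll => vvUlll   [U -> U l]
vvUlll => vvUllll   [U -> U l]
vvUllll => vvUlllll   [U -> U l]
vvUlllll => vvUllllll   [U -> U l]
vvUllllll => vvsllllll   [U -> s]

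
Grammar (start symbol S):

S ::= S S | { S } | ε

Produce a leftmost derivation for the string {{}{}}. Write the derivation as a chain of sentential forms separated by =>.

S => SS => SSS => {S}SS => {SS}SS => {{S}S}SS => {{}S}SS => {{}SS}SS => {{}{S}S}SS => {{}{}S}SS => {{}{}}SS => {{}{}}S => {{}{}}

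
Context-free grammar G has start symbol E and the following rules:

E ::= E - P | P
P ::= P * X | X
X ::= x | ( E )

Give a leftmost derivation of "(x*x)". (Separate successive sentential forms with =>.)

E => P   [E ::= P]
P => X   [P ::= X]
X => (E)   [X ::= ( E )]
(E) => (P)   [E ::= P]
(P) => (P*X)   [P ::= P * X]
(P*X) => (X*X)   [P ::= X]
(X*X) => (x*X)   [X ::= x]
(x*X) => (x*x)   [X ::= x]

E => P => X => (E) => (P) => (P*X) => (X*X) => (x*X) => (x*x)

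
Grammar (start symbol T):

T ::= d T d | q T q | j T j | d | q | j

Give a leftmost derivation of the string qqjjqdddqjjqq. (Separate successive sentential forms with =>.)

T=>qTq=>qqTqq=>qqjTjqq=>qqjjTjjqq=>qqjjqTqjjqq=>qqjjqdTdqjjqq=>qqjjqdddqjjqq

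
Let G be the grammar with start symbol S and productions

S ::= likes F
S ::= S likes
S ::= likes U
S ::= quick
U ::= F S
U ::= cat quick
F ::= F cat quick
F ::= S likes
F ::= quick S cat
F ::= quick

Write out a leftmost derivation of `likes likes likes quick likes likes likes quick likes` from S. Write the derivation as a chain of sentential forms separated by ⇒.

S ⇒ likes U ⇒ likes F S ⇒ likes S likes S ⇒ likes likes F likes S ⇒ likes likes S likes likes S ⇒ likes likes likes F likes likes S ⇒ likes likes likes S likes likes likes S ⇒ likes likes likes quick likes likes likes S ⇒ likes likes likes quick likes likes likes S likes ⇒ likes likes likes quick likes likes likes quick likes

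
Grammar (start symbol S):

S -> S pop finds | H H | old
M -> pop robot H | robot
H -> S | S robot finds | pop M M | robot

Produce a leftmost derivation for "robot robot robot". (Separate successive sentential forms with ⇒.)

S ⇒ H H ⇒ S H ⇒ H H H ⇒ robot H H ⇒ robot robot H ⇒ robot robot robot

S ⇒ H H   [S -> H H]
H H ⇒ S H   [H -> S]
S H ⇒ H H H   [S -> H H]
H H H ⇒ robot H H   [H -> robot]
robot H H ⇒ robot robot H   [H -> robot]
robot robot H ⇒ robot robot robot   [H -> robot]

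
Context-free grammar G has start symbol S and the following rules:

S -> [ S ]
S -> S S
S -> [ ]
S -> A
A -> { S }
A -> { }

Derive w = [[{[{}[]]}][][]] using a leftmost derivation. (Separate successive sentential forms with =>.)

S=>[S]=>[SS]=>[[S]S]=>[[A]S]=>[[{S}]S]=>[[{[S]}]S]=>[[{[SS]}]S]=>[[{[AS]}]S]=>[[{[{}S]}]S]=>[[{[{}[]]}]S]=>[[{[{}[]]}]SS]=>[[{[{}[]]}][]S]=>[[{[{}[]]}][][]]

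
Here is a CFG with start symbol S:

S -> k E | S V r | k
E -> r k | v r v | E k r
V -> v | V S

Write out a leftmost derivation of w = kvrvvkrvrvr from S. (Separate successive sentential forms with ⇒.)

S ⇒ SVr ⇒ SVrVr ⇒ SVrVrVr ⇒ kEVrVrVr ⇒ kvrvVrVrVr ⇒ kvrvVSrVrVr ⇒ kvrvvSrVrVr ⇒ kvrvvkrVrVr ⇒ kvrvvkrvrVr ⇒ kvrvvkrvrvr

S ⇒ SVr   [S -> S V r]
SVr ⇒ SVrVr   [S -> S V r]
SVrVr ⇒ SVrVrVr   [S -> S V r]
SVrVrVr ⇒ kEVrVrVr   [S -> k E]
kEVrVrVr ⇒ kvrvVrVrVr   [E -> v r v]
kvrvVrVrVr ⇒ kvrvVSrVrVr   [V -> V S]
kvrvVSrVrVr ⇒ kvrvvSrVrVr   [V -> v]
kvrvvSrVrVr ⇒ kvrvvkrVrVr   [S -> k]
kvrvvkrVrVr ⇒ kvrvvkrvrVr   [V -> v]
kvrvvkrvrVr ⇒ kvrvvkrvrvr   [V -> v]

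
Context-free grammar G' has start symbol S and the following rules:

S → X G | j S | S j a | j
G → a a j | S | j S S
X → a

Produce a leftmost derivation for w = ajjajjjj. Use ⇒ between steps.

S ⇒ XG ⇒ aG ⇒ ajSS ⇒ ajjSS ⇒ ajjXGS ⇒ ajjaGS ⇒ ajjajSSS ⇒ ajjajjSS ⇒ ajjajjjS ⇒ ajjajjjj

S ⇒ XG   [S → X G]
XG ⇒ aG   [X → a]
aG ⇒ ajSS   [G → j S S]
ajSS ⇒ ajjSS   [S → j S]
ajjSS ⇒ ajjXGS   [S → X G]
ajjXGS ⇒ ajjaGS   [X → a]
ajjaGS ⇒ ajjajSSS   [G → j S S]
ajjajSSS ⇒ ajjajjSS   [S → j]
ajjajjSS ⇒ ajjajjjS   [S → j]
ajjajjjS ⇒ ajjajjjj   [S → j]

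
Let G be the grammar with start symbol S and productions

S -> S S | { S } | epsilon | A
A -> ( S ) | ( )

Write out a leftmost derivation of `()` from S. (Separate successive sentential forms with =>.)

S=>SS=>SSS=>ASS=>()SS=>()S=>()

S => SS   [S -> S S]
SS => SSS   [S -> S S]
SSS => ASS   [S -> A]
ASS => ()SS   [A -> ( )]
()SS => ()S   [S -> epsilon]
()S => ()   [S -> epsilon]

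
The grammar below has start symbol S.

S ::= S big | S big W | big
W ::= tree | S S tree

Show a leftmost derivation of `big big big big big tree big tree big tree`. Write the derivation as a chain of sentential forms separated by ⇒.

S ⇒ S big W   [S ::= S big W]
S big W ⇒ S big W big W   [S ::= S big W]
S big W big W ⇒ S big big W big W   [S ::= S big]
S big big W big W ⇒ big big big W big W   [S ::= big]
big big big W big W ⇒ big big big S S tree big W   [W ::= S S tree]
big big big S S tree big W ⇒ big big big S big W S tree big W   [S ::= S big W]
big big big S big W S tree big W ⇒ big big big big big W S tree big W   [S ::= big]
big big big big big W S tree big W ⇒ big big big big big tree S tree big W   [W ::= tree]
big big big big big tree S tree big W ⇒ big big big big big tree big tree big W   [S ::= big]
big big big big big tree big tree big W ⇒ big big big big big tree big tree big tree   [W ::= tree]

S ⇒ S big W ⇒ S big W big W ⇒ S big big W big W ⇒ big big big W big W ⇒ big big big S S tree big W ⇒ big big big S big W S tree big W ⇒ big big big big big W S tree big W ⇒ big big big big big tree S tree big W ⇒ big big big big big tree big tree big W ⇒ big big big big big tree big tree big tree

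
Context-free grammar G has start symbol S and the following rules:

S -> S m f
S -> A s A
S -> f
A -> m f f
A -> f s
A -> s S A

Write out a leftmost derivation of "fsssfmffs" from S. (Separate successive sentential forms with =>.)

S => AsA => fssA => fsssSA => fsssSmfA => fsssfmfA => fsssfmffs

S => AsA   [S -> A s A]
AsA => fssA   [A -> f s]
fssA => fsssSA   [A -> s S A]
fsssSA => fsssSmfA   [S -> S m f]
fsssSmfA => fsssfmfA   [S -> f]
fsssfmfA => fsssfmffs   [A -> f s]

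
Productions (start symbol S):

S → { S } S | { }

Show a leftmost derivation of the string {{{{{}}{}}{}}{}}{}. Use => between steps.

S => {S}S   [S → { S } S]
{S}S => {{S}S}S   [S → { S } S]
{{S}S}S => {{{S}S}S}S   [S → { S } S]
{{{S}S}S}S => {{{{S}S}S}S}S   [S → { S } S]
{{{{S}S}S}S}S => {{{{{}}S}S}S}S   [S → { }]
{{{{{}}S}S}S}S => {{{{{}}{}}S}S}S   [S → { }]
{{{{{}}{}}S}S}S => {{{{{}}{}}{}}S}S   [S → { }]
{{{{{}}{}}{}}S}S => {{{{{}}{}}{}}{}}S   [S → { }]
{{{{{}}{}}{}}{}}S => {{{{{}}{}}{}}{}}{}   [S → { }]

S => {S}S => {{S}S}S => {{{S}S}S}S => {{{{S}S}S}S}S => {{{{{}}S}S}S}S => {{{{{}}{}}S}S}S => {{{{{}}{}}{}}S}S => {{{{{}}{}}{}}{}}S => {{{{{}}{}}{}}{}}{}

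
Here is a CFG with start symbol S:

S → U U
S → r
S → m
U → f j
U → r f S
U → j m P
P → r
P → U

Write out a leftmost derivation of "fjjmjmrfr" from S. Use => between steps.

S=>UU=>fjU=>fjjmP=>fjjmU=>fjjmjmP=>fjjmjmU=>fjjmjmrfS=>fjjmjmrfr

S => UU   [S → U U]
UU => fjU   [U → f j]
fjU => fjjmP   [U → j m P]
fjjmP => fjjmU   [P → U]
fjjmU => fjjmjmP   [U → j m P]
fjjmjmP => fjjmjmU   [P → U]
fjjmjmU => fjjmjmrfS   [U → r f S]
fjjmjmrfS => fjjmjmrfr   [S → r]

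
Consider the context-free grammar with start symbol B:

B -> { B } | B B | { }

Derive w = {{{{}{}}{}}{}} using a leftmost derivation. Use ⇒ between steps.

B ⇒ {B}   [B -> { B }]
{B} ⇒ {BB}   [B -> B B]
{BB} ⇒ {{B}B}   [B -> { B }]
{{B}B} ⇒ {{BB}B}   [B -> B B]
{{BB}B} ⇒ {{{B}B}B}   [B -> { B }]
{{{B}B}B} ⇒ {{{BB}B}B}   [B -> B B]
{{{BB}B}B} ⇒ {{{{}B}B}B}   [B -> { }]
{{{{}B}B}B} ⇒ {{{{}{}}B}B}   [B -> { }]
{{{{}{}}B}B} ⇒ {{{{}{}}{}}B}   [B -> { }]
{{{{}{}}{}}B} ⇒ {{{{}{}}{}}{}}   [B -> { }]

B ⇒ {B} ⇒ {BB} ⇒ {{B}B} ⇒ {{BB}B} ⇒ {{{B}B}B} ⇒ {{{BB}B}B} ⇒ {{{{}B}B}B} ⇒ {{{{}{}}B}B} ⇒ {{{{}{}}{}}B} ⇒ {{{{}{}}{}}{}}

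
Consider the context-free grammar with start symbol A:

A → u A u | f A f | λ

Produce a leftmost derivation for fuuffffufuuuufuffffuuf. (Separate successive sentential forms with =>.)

A => fAf => fuAuf => fuuAuuf => fuufAfuuf => fuuffAffuuf => fuufffAfffuuf => fuuffffAffffuuf => fuuffffuAuffffuuf => fuuffffufAfuffffuuf => fuuffffufuAufuffffuuf => fuuffffufuuAuufuffffuuf => fuuffffufuuuufuffffuuf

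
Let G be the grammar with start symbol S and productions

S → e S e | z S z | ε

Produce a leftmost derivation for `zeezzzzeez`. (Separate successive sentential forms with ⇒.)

S ⇒ zSz   [S → z S z]
zSz ⇒ zeSez   [S → e S e]
zeSez ⇒ zeeSeez   [S → e S e]
zeeSeez ⇒ zeezSzeez   [S → z S z]
zeezSzeez ⇒ zeezzSzzeez   [S → z S z]
zeezzSzzeez ⇒ zeezzzzeez   [S → ε]

S ⇒ zSz ⇒ zeSez ⇒ zeeSeez ⇒ zeezSzeez ⇒ zeezzSzzeez ⇒ zeezzzzeez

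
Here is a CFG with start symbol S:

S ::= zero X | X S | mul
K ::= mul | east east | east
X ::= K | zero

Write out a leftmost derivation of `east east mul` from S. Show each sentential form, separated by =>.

S => X S => K S => east S => east X S => east K S => east east S => east east mul

S => X S   [S ::= X S]
X S => K S   [X ::= K]
K S => east S   [K ::= east]
east S => east X S   [S ::= X S]
east X S => east K S   [X ::= K]
east K S => east east S   [K ::= east]
east east S => east east mul   [S ::= mul]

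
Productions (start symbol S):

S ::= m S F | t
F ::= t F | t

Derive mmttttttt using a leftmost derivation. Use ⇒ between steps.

S ⇒ mSF ⇒ mmSFF ⇒ mmtFF ⇒ mmttFF ⇒ mmtttFF ⇒ mmttttF ⇒ mmtttttF ⇒ mmttttttF ⇒ mmttttttt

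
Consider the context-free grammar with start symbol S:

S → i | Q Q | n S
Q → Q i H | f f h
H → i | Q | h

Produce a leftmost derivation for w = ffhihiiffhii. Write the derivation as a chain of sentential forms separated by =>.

S=>QQ=>QiHQ=>QiHiHQ=>ffhiHiHQ=>ffhihiHQ=>ffhihiiQ=>ffhihiiQiH=>ffhihiiffhiH=>ffhihiiffhii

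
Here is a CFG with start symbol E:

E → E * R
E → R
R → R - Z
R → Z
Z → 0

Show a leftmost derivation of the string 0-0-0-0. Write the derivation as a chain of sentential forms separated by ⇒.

E ⇒ R ⇒ R-Z ⇒ R-Z-Z ⇒ R-Z-Z-Z ⇒ Z-Z-Z-Z ⇒ 0-Z-Z-Z ⇒ 0-0-Z-Z ⇒ 0-0-0-Z ⇒ 0-0-0-0

E ⇒ R   [E → R]
R ⇒ R-Z   [R → R - Z]
R-Z ⇒ R-Z-Z   [R → R - Z]
R-Z-Z ⇒ R-Z-Z-Z   [R → R - Z]
R-Z-Z-Z ⇒ Z-Z-Z-Z   [R → Z]
Z-Z-Z-Z ⇒ 0-Z-Z-Z   [Z → 0]
0-Z-Z-Z ⇒ 0-0-Z-Z   [Z → 0]
0-0-Z-Z ⇒ 0-0-0-Z   [Z → 0]
0-0-0-Z ⇒ 0-0-0-0   [Z → 0]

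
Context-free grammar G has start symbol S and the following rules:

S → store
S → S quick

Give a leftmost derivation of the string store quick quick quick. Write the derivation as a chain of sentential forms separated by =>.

S => S quick   [S → S quick]
S quick => S quick quick   [S → S quick]
S quick quick => S quick quick quick   [S → S quick]
S quick quick quick => store quick quick quick   [S → store]

S => S quick => S quick quick => S quick quick quick => store quick quick quick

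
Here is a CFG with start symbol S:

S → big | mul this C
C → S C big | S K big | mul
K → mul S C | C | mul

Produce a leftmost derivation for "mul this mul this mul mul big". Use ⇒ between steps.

S ⇒ mul this C ⇒ mul this S K big ⇒ mul this mul this C K big ⇒ mul this mul this mul K big ⇒ mul this mul this mul C big ⇒ mul this mul this mul mul big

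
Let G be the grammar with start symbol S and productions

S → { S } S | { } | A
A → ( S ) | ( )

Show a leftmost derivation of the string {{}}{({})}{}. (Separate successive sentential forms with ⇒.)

S ⇒ {S}S ⇒ {{}}S ⇒ {{}}{S}S ⇒ {{}}{A}S ⇒ {{}}{(S)}S ⇒ {{}}{({})}S ⇒ {{}}{({})}{}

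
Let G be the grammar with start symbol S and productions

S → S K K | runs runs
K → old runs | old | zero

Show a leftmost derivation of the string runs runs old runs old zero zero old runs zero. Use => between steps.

S => S K K => S K K K K => S K K K K K K => runs runs K K K K K K => runs runs old runs K K K K K => runs runs old runs old K K K K => runs runs old runs old zero K K K => runs runs old runs old zero zero K K => runs runs old runs old zero zero old runs K => runs runs old runs old zero zero old runs zero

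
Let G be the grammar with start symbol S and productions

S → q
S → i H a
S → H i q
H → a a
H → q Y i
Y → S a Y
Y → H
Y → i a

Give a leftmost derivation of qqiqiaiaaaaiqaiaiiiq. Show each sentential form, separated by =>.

S => Hiq   [S → H i q]
Hiq => qYiiq   [H → q Y i]
qYiiq => qHiiq   [Y → H]
qHiiq => qqYiiiq   [H → q Y i]
qqYiiiq => qqSaYiiiq   [Y → S a Y]
qqSaYiiiq => qqiHaaYiiiq   [S → i H a]
qqiHaaYiiiq => qqiqYiaaYiiiq   [H → q Y i]
qqiqYiaaYiiiq => qqiqiaiaaYiiiq   [Y → i a]
qqiqiaiaaYiiiq => qqiqiaiaaSaYiiiq   [Y → S a Y]
qqiqiaiaaSaYiiiq => qqiqiaiaaHiqaYiiiq   [S → H i q]
qqiqiaiaaHiqaYiiiq => qqiqiaiaaaaiqaYiiiq   [H → a a]
qqiqiaiaaaaiqaYiiiq => qqiqiaiaaaaiqaiaiiiq   [Y → i a]

S => Hiq => qYiiq => qHiiq => qqYiiiq => qqSaYiiiq => qqiHaaYiiiq => qqiqYiaaYiiiq => qqiqiaiaaYiiiq => qqiqiaiaaSaYiiiq => qqiqiaiaaHiqaYiiiq => qqiqiaiaaaaiqaYiiiq => qqiqiaiaaaaiqaiaiiiq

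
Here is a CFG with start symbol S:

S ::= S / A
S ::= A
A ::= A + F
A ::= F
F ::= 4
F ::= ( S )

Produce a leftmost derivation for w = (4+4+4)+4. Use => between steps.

S => A => A+F => F+F => (S)+F => (A)+F => (A+F)+F => (A+F+F)+F => (F+F+F)+F => (4+F+F)+F => (4+4+F)+F => (4+4+4)+F => (4+4+4)+4

S => A   [S ::= A]
A => A+F   [A ::= A + F]
A+F => F+F   [A ::= F]
F+F => (S)+F   [F ::= ( S )]
(S)+F => (A)+F   [S ::= A]
(A)+F => (A+F)+F   [A ::= A + F]
(A+F)+F => (A+F+F)+F   [A ::= A + F]
(A+F+F)+F => (F+F+F)+F   [A ::= F]
(F+F+F)+F => (4+F+F)+F   [F ::= 4]
(4+F+F)+F => (4+4+F)+F   [F ::= 4]
(4+4+F)+F => (4+4+4)+F   [F ::= 4]
(4+4+4)+F => (4+4+4)+4   [F ::= 4]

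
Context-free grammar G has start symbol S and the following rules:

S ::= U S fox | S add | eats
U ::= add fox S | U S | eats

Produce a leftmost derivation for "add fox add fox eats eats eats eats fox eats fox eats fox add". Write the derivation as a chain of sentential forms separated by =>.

S => S add   [S ::= S add]
S add => U S fox add   [S ::= U S fox]
U S fox add => add fox S S fox add   [U ::= add fox S]
add fox S S fox add => add fox U S fox S fox add   [S ::= U S fox]
add fox U S fox S fox add => add fox add fox S S fox S fox add   [U ::= add fox S]
add fox add fox S S fox S fox add => add fox add fox U S fox S fox S fox add   [S ::= U S fox]
add fox add fox U S fox S fox S fox add => add fox add fox U S S fox S fox S fox add   [U ::= U S]
add fox add fox U S S fox S fox S fox add => add fox add fox U S S S fox S fox S fox add   [U ::= U S]
add fox add fox U S S S fox S fox S fox add => add fox add fox eats S S S fox S fox S fox add   [U ::= eats]
add fox add fox eats S S S fox S fox S fox add => add fox add fox eats eats S S fox S fox S fox add   [S ::= eats]
add fox add fox eats eats S S fox S fox S fox add => add fox add fox eats eats eats S fox S fox S fox add   [S ::= eats]
add fox add fox eats eats eats S fox S fox S fox add => add fox add fox eats eats eats eats fox S fox S fox add   [S ::= eats]
add fox add fox eats eats eats eats fox S fox S fox add => add fox add fox eats eats eats eats fox eats fox S fox add   [S ::= eats]
add fox add fox eats eats eats eats fox eats fox S fox add => add fox add fox eats eats eats eats fox eats fox eats fox add   [S ::= eats]

S => S add => U S fox add => add fox S S fox add => add fox U S fox S fox add => add fox add fox S S fox S fox add => add fox add fox U S fox S fox S fox add => add fox add fox U S S fox S fox S fox add => add fox add fox U S S S fox S fox S fox add => add fox add fox eats S S S fox S fox S fox add => add fox add fox eats eats S S fox S fox S fox add => add fox add fox eats eats eats S fox S fox S fox add => add fox add fox eats eats eats eats fox S fox S fox add => add fox add fox eats eats eats eats fox eats fox S fox add => add fox add fox eats eats eats eats fox eats fox eats fox add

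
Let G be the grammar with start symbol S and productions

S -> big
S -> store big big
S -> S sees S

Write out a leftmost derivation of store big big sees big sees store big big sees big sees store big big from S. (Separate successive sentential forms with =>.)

S => S sees S => S sees S sees S => S sees S sees S sees S => S sees S sees S sees S sees S => store big big sees S sees S sees S sees S => store big big sees big sees S sees S sees S => store big big sees big sees store big big sees S sees S => store big big sees big sees store big big sees big sees S => store big big sees big sees store big big sees big sees store big big

S => S sees S   [S -> S sees S]
S sees S => S sees S sees S   [S -> S sees S]
S sees S sees S => S sees S sees S sees S   [S -> S sees S]
S sees S sees S sees S => S sees S sees S sees S sees S   [S -> S sees S]
S sees S sees S sees S sees S => store big big sees S sees S sees S sees S   [S -> store big big]
store big big sees S sees S sees S sees S => store big big sees big sees S sees S sees S   [S -> big]
store big big sees big sees S sees S sees S => store big big sees big sees store big big sees S sees S   [S -> store big big]
store big big sees big sees store big big sees S sees S => store big big sees big sees store big big sees big sees S   [S -> big]
store big big sees big sees store big big sees big sees S => store big big sees big sees store big big sees big sees store big big   [S -> store big big]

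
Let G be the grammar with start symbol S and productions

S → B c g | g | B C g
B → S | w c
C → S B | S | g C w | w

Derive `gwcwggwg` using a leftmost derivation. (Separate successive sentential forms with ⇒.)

S ⇒ BCg   [S → B C g]
BCg ⇒ SCg   [B → S]
SCg ⇒ BCgCg   [S → B C g]
BCgCg ⇒ SCgCg   [B → S]
SCgCg ⇒ gCgCg   [S → g]
gCgCg ⇒ gSgCg   [C → S]
gSgCg ⇒ gBCggCg   [S → B C g]
gBCggCg ⇒ gwcCggCg   [B → w c]
gwcCggCg ⇒ gwcwggCg   [C → w]
gwcwggCg ⇒ gwcwggwg   [C → w]

S⇒BCg⇒SCg⇒BCgCg⇒SCgCg⇒gCgCg⇒gSgCg⇒gBCggCg⇒gwcCggCg⇒gwcwggCg⇒gwcwggwg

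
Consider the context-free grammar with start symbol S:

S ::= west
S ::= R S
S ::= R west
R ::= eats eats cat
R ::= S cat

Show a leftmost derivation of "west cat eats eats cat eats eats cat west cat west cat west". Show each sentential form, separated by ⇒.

S ⇒ R S ⇒ S cat S ⇒ west cat S ⇒ west cat R west ⇒ west cat S cat west ⇒ west cat R S cat west ⇒ west cat eats eats cat S cat west ⇒ west cat eats eats cat R S cat west ⇒ west cat eats eats cat eats eats cat S cat west ⇒ west cat eats eats cat eats eats cat R west cat west ⇒ west cat eats eats cat eats eats cat S cat west cat west ⇒ west cat eats eats cat eats eats cat west cat west cat west

S ⇒ R S   [S ::= R S]
R S ⇒ S cat S   [R ::= S cat]
S cat S ⇒ west cat S   [S ::= west]
west cat S ⇒ west cat R west   [S ::= R west]
west cat R west ⇒ west cat S cat west   [R ::= S cat]
west cat S cat west ⇒ west cat R S cat west   [S ::= R S]
west cat R S cat west ⇒ west cat eats eats cat S cat west   [R ::= eats eats cat]
west cat eats eats cat S cat west ⇒ west cat eats eats cat R S cat west   [S ::= R S]
west cat eats eats cat R S cat west ⇒ west cat eats eats cat eats eats cat S cat west   [R ::= eats eats cat]
west cat eats eats cat eats eats cat S cat west ⇒ west cat eats eats cat eats eats cat R west cat west   [S ::= R west]
west cat eats eats cat eats eats cat R west cat west ⇒ west cat eats eats cat eats eats cat S cat west cat west   [R ::= S cat]
west cat eats eats cat eats eats cat S cat west cat west ⇒ west cat eats eats cat eats eats cat west cat west cat west   [S ::= west]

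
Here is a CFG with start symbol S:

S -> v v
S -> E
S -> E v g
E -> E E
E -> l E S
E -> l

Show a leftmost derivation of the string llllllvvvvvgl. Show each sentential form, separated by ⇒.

S ⇒ E   [S -> E]
E ⇒ lES   [E -> l E S]
lES ⇒ llESS   [E -> l E S]
llESS ⇒ lllSS   [E -> l]
lllSS ⇒ lllEvgS   [S -> E v g]
lllEvgS ⇒ llllESvgS   [E -> l E S]
llllESvgS ⇒ lllllESSvgS   [E -> l E S]
lllllESSvgS ⇒ llllllSSvgS   [E -> l]
llllllSSvgS ⇒ llllllvvSvgS   [S -> v v]
llllllvvSvgS ⇒ llllllvvvvvgS   [S -> v v]
llllllvvvvvgS ⇒ llllllvvvvvgE   [S -> E]
llllllvvvvvgE ⇒ llllllvvvvvgl   [E -> l]

S ⇒ E ⇒ lES ⇒ llESS ⇒ lllSS ⇒ lllEvgS ⇒ llllESvgS ⇒ lllllESSvgS ⇒ llllllSSvgS ⇒ llllllvvSvgS ⇒ llllllvvvvvgS ⇒ llllllvvvvvgE ⇒ llllllvvvvvgl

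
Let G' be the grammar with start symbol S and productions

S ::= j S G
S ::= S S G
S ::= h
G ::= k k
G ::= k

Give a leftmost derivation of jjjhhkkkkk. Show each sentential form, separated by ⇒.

S⇒jSG⇒jjSGG⇒jjjSGGG⇒jjjSSGGGG⇒jjjhSGGGG⇒jjjhhGGGG⇒jjjhhkkGGG⇒jjjhhkkkGG⇒jjjhhkkkkG⇒jjjhhkkkkk

S ⇒ jSG   [S ::= j S G]
jSG ⇒ jjSGG   [S ::= j S G]
jjSGG ⇒ jjjSGGG   [S ::= j S G]
jjjSGGG ⇒ jjjSSGGGG   [S ::= S S G]
jjjSSGGGG ⇒ jjjhSGGGG   [S ::= h]
jjjhSGGGG ⇒ jjjhhGGGG   [S ::= h]
jjjhhGGGG ⇒ jjjhhkkGGG   [G ::= k k]
jjjhhkkGGG ⇒ jjjhhkkkGG   [G ::= k]
jjjhhkkkGG ⇒ jjjhhkkkkG   [G ::= k]
jjjhhkkkkG ⇒ jjjhhkkkkk   [G ::= k]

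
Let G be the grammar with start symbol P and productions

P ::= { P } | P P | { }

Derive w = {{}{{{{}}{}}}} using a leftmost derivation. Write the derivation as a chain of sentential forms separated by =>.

P => {P} => {PP} => {{}P} => {{}{P}} => {{}{{P}}} => {{}{{PP}}} => {{}{{{P}P}}} => {{}{{{{}}P}}} => {{}{{{{}}{}}}}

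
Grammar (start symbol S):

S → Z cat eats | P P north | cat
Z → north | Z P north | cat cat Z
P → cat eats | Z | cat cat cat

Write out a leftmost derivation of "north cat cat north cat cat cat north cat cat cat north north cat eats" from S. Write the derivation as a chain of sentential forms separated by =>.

S => Z cat eats => Z P north cat eats => north P north cat eats => north Z north cat eats => north Z P north north cat eats => north Z P north P north north cat eats => north cat cat Z P north P north north cat eats => north cat cat north P north P north north cat eats => north cat cat north cat cat cat north P north north cat eats => north cat cat north cat cat cat north cat cat cat north north cat eats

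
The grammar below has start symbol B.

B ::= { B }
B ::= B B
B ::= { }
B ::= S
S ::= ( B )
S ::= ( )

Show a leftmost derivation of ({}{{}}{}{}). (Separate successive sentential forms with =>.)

B => S   [B ::= S]
S => (B)   [S ::= ( B )]
(B) => (BB)   [B ::= B B]
(BB) => (BBB)   [B ::= B B]
(BBB) => (BBBB)   [B ::= B B]
(BBBB) => ({}BBB)   [B ::= { }]
({}BBB) => ({}{B}BB)   [B ::= { B }]
({}{B}BB) => ({}{{}}BB)   [B ::= { }]
({}{{}}BB) => ({}{{}}{}B)   [B ::= { }]
({}{{}}{}B) => ({}{{}}{}{})   [B ::= { }]

B => S => (B) => (BB) => (BBB) => (BBBB) => ({}BBB) => ({}{B}BB) => ({}{{}}BB) => ({}{{}}{}B) => ({}{{}}{}{})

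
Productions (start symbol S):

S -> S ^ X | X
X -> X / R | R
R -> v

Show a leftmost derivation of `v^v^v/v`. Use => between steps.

S => S^X   [S -> S ^ X]
S^X => S^X^X   [S -> S ^ X]
S^X^X => X^X^X   [S -> X]
X^X^X => R^X^X   [X -> R]
R^X^X => v^X^X   [R -> v]
v^X^X => v^R^X   [X -> R]
v^R^X => v^v^X   [R -> v]
v^v^X => v^v^X/R   [X -> X / R]
v^v^X/R => v^v^R/R   [X -> R]
v^v^R/R => v^v^v/R   [R -> v]
v^v^v/R => v^v^v/v   [R -> v]

S => S^X => S^X^X => X^X^X => R^X^X => v^X^X => v^R^X => v^v^X => v^v^X/R => v^v^R/R => v^v^v/R => v^v^v/v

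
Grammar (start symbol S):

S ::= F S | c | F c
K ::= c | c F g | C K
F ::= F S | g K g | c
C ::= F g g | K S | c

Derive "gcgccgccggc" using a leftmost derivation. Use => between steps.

S => FS => gKgS => gcFggS => gcFSggS => gcFSSggS => gcgKgSSggS => gcgCKgSSggS => gcgcKgSSggS => gcgccgSSggS => gcgccgcSggS => gcgccgccggS => gcgccgccggc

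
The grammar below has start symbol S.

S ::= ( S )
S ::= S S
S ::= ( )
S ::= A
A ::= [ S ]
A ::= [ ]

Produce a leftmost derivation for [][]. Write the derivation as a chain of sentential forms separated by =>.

S => SS   [S ::= S S]
SS => AS   [S ::= A]
AS => []S   [A ::= [ ]]
[]S => []A   [S ::= A]
[]A => [][]   [A ::= [ ]]

S => SS => AS => []S => []A => [][]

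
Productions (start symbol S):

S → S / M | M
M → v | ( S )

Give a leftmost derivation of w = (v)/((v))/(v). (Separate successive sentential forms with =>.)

S => S/M => S/M/M => M/M/M => (S)/M/M => (M)/M/M => (v)/M/M => (v)/(S)/M => (v)/(M)/M => (v)/((S))/M => (v)/((M))/M => (v)/((v))/M => (v)/((v))/(S) => (v)/((v))/(M) => (v)/((v))/(v)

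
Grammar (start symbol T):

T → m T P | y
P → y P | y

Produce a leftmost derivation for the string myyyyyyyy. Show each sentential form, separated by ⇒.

T ⇒ mTP   [T → m T P]
mTP ⇒ myP   [T → y]
myP ⇒ myyP   [P → y P]
myyP ⇒ myyyP   [P → y P]
myyyP ⇒ myyyyP   [P → y P]
myyyyP ⇒ myyyyyP   [P → y P]
myyyyyP ⇒ myyyyyyP   [P → y P]
myyyyyyP ⇒ myyyyyyyP   [P → y P]
myyyyyyyP ⇒ myyyyyyyy   [P → y]

T⇒mTP⇒myP⇒myyP⇒myyyP⇒myyyyP⇒myyyyyP⇒myyyyyyP⇒myyyyyyyP⇒myyyyyyyy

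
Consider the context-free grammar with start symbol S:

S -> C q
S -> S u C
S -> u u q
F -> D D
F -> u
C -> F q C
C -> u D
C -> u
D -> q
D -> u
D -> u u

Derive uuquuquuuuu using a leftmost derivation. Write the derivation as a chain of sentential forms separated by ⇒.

S ⇒ SuC ⇒ SuCuC ⇒ SuCuCuC ⇒ uuquCuCuC ⇒ uuquFqCuCuC ⇒ uuquuqCuCuC ⇒ uuquuquuCuC ⇒ uuquuquuuuC ⇒ uuquuquuuuu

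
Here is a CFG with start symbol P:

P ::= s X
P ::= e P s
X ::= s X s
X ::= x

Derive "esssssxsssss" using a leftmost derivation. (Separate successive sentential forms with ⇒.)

P ⇒ ePs ⇒ esXs ⇒ essXss ⇒ esssXsss ⇒ essssXssss ⇒ esssssXsssss ⇒ esssssxsssss

P ⇒ ePs   [P ::= e P s]
ePs ⇒ esXs   [P ::= s X]
esXs ⇒ essXss   [X ::= s X s]
essXss ⇒ esssXsss   [X ::= s X s]
esssXsss ⇒ essssXssss   [X ::= s X s]
essssXssss ⇒ esssssXsssss   [X ::= s X s]
esssssXsssss ⇒ esssssxsssss   [X ::= x]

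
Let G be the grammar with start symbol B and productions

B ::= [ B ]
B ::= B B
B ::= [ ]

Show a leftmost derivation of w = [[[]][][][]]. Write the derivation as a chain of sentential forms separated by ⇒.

B ⇒ [B]   [B ::= [ B ]]
[B] ⇒ [BB]   [B ::= B B]
[BB] ⇒ [BBB]   [B ::= B B]
[BBB] ⇒ [BBBB]   [B ::= B B]
[BBBB] ⇒ [[B]BBB]   [B ::= [ B ]]
[[B]BBB] ⇒ [[[]]BBB]   [B ::= [ ]]
[[[]]BBB] ⇒ [[[]][]BB]   [B ::= [ ]]
[[[]][]BB] ⇒ [[[]][][]B]   [B ::= [ ]]
[[[]][][]B] ⇒ [[[]][][][]]   [B ::= [ ]]

B ⇒ [B] ⇒ [BB] ⇒ [BBB] ⇒ [BBBB] ⇒ [[B]BBB] ⇒ [[[]]BBB] ⇒ [[[]][]BB] ⇒ [[[]][][]B] ⇒ [[[]][][][]]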